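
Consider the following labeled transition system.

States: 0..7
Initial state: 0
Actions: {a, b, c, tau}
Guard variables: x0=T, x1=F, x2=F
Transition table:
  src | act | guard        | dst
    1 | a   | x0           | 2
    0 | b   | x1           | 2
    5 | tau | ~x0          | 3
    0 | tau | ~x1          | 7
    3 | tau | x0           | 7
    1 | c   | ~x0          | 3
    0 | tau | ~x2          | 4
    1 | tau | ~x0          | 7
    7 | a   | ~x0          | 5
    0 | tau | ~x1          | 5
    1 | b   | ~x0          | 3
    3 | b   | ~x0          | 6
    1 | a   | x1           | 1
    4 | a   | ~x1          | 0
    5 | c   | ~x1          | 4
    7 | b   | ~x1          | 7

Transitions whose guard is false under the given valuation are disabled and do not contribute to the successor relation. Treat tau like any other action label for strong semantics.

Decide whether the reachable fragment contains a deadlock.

Answer: DEADLOCK-FREE

Trace:
Reach set: {0,4,5,7}
  0: tau→4  tau→5  tau→7  [3 out]
  4: a→0  [1 out]
  5: c→4  [1 out]
  7: b→7  [1 out]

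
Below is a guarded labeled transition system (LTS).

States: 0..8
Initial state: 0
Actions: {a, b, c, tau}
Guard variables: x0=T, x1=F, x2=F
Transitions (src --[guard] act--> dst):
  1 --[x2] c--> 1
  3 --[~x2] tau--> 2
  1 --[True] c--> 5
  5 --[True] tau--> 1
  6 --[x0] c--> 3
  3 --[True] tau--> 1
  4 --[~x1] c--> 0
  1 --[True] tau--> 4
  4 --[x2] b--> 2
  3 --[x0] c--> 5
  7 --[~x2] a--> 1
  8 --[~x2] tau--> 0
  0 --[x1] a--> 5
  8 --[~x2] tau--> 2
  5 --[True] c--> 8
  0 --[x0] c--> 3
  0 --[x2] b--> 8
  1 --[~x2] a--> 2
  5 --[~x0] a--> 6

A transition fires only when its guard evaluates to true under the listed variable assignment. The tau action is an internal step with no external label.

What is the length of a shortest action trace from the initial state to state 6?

Answer: UNREACHABLE

Analysis:
BFS to 6:
  L0 = {0}
  L1 = {3}
  L2 = {1,2,5}
  L3 = {4,8}
6 never appears.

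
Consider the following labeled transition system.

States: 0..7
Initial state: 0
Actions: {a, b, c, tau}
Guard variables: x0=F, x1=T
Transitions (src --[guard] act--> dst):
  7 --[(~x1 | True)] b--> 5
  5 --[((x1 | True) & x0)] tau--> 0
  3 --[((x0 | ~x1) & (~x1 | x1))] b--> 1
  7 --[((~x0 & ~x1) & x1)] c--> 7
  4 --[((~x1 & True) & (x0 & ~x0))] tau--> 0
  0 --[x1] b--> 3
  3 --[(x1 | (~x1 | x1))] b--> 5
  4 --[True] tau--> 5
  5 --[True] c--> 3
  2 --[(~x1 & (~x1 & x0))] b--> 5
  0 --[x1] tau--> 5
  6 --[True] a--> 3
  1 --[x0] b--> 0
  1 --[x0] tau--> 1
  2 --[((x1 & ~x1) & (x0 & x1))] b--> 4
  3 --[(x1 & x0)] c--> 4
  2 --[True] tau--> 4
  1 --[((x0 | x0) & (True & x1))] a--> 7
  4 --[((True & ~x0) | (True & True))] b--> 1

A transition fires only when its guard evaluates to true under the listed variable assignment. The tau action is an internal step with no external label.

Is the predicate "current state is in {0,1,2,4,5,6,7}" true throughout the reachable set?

Allowed set {0,1,2,4,5,6,7}
Reachable = {0,3,5}
  0: safe
  3: VIOLATES
  5: safe
reach 3 via b — violates

Answer: INVARIANT VIOLATED at state 3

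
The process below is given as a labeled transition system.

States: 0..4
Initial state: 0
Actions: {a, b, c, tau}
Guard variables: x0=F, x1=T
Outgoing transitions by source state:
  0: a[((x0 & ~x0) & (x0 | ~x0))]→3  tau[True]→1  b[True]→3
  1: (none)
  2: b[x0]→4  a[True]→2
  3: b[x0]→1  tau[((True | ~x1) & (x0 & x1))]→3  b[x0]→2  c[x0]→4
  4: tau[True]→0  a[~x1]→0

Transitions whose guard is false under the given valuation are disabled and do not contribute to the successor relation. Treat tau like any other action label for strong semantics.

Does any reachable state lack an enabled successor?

Reachable = {0,1,3}
  0: b→3  tau→1  [deg 2]
  1: ∅  [STUCK]
  3: ∅  [STUCK]
Path to 1: tau

Answer: DEADLOCK at state 1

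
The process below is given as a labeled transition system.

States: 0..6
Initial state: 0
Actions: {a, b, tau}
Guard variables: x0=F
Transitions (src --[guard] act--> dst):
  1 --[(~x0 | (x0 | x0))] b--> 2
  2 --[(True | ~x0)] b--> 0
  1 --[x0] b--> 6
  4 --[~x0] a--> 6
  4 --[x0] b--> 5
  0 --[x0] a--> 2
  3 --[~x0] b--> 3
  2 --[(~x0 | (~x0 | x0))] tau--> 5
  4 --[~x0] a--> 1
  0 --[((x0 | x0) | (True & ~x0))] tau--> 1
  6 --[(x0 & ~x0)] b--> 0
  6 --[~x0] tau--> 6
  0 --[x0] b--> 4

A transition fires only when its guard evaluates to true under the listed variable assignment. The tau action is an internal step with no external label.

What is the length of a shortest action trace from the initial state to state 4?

Breadth-first toward 4:
  Layer 0: {0}
  Layer 1: {1}
  Layer 2: {2}
  Layer 3: {5}
4 never appears.

Answer: UNREACHABLE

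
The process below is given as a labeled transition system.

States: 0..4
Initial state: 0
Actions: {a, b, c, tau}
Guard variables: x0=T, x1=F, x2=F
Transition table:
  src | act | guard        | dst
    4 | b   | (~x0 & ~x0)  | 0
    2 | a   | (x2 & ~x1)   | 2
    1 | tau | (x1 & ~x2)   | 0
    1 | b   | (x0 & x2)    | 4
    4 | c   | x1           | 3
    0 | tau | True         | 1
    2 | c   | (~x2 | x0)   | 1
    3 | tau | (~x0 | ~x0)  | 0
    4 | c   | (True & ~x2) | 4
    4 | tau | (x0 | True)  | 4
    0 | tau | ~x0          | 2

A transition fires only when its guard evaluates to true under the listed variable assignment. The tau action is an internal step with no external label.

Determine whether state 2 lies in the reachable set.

Answer: UNREACHABLE

Analysis:
After dropping false guards: 4 live edges.
L0 = {0}
L1 = {1}  cumulative {0,1}
Reachable = {0,1}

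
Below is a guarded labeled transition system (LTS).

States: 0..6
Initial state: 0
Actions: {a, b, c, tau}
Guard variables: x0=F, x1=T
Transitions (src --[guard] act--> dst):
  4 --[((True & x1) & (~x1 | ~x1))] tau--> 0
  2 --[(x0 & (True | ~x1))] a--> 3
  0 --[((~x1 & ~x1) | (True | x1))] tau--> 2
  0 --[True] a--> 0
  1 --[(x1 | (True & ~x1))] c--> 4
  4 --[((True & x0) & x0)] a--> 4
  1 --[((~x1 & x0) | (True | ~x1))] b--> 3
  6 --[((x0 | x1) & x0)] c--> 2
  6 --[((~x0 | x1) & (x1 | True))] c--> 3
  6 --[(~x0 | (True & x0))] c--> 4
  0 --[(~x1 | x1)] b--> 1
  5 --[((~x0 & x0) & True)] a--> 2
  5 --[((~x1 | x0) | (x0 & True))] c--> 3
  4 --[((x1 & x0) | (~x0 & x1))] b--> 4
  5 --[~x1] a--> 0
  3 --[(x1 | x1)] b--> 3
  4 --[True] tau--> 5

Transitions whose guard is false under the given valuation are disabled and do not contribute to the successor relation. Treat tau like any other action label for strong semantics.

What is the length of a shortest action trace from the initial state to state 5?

BFS to 5:
  depth 0: {0}
  depth 1: {1,2}
  depth 2: {3,4}
  depth 3: {5}
5 enters at depth 3; path b·c·tau

Answer: 3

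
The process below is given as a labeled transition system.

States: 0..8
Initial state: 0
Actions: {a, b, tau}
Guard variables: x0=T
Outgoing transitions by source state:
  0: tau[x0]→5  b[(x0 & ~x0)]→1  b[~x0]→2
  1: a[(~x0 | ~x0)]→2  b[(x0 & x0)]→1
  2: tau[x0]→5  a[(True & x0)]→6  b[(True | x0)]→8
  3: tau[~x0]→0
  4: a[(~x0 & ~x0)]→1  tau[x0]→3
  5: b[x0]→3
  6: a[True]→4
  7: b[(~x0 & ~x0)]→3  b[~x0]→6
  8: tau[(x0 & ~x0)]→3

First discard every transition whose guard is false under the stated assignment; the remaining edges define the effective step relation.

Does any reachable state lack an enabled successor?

Answer: DEADLOCK at state 3

Trace:
Reach set: {0,3,5}
  0: tau→5  [1 out]
  3: ∅  [no exit]
  5: b→3  [1 out]
trace reaching 3: tau·b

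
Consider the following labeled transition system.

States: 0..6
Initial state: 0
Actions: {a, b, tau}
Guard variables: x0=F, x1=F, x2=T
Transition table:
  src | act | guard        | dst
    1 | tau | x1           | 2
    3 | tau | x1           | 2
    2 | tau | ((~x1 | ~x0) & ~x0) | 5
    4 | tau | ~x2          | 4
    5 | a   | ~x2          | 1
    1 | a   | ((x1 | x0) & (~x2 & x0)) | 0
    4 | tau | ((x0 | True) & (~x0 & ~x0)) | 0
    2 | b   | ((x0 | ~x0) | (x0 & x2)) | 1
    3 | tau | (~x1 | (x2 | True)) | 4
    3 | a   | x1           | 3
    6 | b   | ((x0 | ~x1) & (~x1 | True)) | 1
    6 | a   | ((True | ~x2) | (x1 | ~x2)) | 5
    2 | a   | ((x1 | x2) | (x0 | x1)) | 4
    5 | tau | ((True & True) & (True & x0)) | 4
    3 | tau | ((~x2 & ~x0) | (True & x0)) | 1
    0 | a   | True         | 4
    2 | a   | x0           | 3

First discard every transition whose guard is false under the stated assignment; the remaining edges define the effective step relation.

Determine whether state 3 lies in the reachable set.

Answer: UNREACHABLE

Trace:
Guard filter leaves 8 enabled edge(s).
Layer 0: {0}
Layer 1: {4}  cumulative {0,4}
Reachable = {0,4}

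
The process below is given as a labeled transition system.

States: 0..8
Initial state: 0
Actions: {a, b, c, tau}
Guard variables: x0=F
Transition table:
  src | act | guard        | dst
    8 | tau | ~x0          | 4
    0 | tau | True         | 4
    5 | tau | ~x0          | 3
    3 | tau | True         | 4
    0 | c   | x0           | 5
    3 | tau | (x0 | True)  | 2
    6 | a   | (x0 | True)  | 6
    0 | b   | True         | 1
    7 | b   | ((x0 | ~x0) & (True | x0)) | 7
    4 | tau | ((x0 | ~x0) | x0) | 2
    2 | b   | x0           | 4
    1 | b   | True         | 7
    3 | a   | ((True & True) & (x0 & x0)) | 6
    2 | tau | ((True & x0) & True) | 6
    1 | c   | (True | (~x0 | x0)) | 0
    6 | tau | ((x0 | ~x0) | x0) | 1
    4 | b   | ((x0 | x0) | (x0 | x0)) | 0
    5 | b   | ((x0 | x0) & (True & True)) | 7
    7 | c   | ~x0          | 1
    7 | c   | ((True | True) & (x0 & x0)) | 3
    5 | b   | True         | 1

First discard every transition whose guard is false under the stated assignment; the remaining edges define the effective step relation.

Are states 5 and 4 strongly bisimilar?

Compute ~ classes (split until stable):
  P[0] = {{0,1,2,3,4,5,6,7,8}}
  P[1] = {{0,5},{1,7},{2},{3,4,8},{6}}
  P[2] = {{0,5},{1},{2},{3},{4},{6},{7},{8}}
  P[3] = {{0},{1},{2},{3},{4},{5},{6},{7},{8}}
Fixed point at round 4; 9 class(es).
5∈{5}, 4∈{4}

Answer: NOT BISIMILAR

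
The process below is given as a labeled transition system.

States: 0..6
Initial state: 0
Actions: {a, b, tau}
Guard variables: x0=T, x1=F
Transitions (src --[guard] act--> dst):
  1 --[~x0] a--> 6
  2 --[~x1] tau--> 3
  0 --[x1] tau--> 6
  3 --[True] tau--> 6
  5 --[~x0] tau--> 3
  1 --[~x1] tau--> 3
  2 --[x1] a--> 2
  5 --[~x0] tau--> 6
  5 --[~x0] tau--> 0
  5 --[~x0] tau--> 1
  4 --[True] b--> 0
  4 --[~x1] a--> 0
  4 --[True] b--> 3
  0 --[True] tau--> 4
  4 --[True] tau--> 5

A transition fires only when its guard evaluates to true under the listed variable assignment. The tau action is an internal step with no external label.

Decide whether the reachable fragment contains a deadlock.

R = {0,3,4,5,6}
  0: tau→4  [deg 1]
  3: tau→6  [deg 1]
  4: a→0  b→0  b→3  tau→5  [deg 4]
  5: ∅  [deadlock]
  6: ∅  [deadlock]
Path to 5: tau·tau

Answer: DEADLOCK at state 5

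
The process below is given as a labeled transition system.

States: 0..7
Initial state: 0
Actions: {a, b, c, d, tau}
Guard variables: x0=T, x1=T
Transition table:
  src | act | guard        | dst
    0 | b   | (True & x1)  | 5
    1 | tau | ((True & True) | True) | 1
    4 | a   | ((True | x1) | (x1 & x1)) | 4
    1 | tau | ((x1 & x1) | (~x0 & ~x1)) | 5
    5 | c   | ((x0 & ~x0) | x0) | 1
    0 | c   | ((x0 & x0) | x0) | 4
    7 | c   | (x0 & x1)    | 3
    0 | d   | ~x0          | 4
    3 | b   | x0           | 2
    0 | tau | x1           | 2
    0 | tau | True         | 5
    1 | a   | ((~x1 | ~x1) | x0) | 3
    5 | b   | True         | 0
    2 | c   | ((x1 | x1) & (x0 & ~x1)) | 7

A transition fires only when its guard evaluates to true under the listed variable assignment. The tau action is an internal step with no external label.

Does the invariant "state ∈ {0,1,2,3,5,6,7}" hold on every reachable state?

Answer: INVARIANT VIOLATED at state 4

Analysis:
Allowed set {0,1,2,3,5,6,7}
Reach set: {0,1,2,3,4,5}
  0: ✓
  1: ✓
  2: ✓
  3: ✓
  4: outside
  5: ✓
reach 4 via c — violates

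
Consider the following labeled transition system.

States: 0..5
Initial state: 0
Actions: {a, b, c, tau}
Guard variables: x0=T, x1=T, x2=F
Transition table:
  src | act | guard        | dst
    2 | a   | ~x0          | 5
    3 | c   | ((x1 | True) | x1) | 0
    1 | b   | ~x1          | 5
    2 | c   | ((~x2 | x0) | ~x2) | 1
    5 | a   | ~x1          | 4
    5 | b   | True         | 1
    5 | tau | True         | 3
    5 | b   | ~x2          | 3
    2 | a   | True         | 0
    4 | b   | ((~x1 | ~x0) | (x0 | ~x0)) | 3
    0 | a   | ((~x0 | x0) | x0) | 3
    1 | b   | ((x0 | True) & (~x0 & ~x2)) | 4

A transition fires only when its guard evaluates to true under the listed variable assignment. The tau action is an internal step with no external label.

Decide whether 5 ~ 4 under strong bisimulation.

Bisimulation quotient by refinement:
  π0 = {{0,1,2,3,4,5}}
  π1 = {{0},{1},{2},{3},{4},{5}}
stable after 2 split(s): 6 block(s)
[5]={5}  [4]={4}

Answer: NOT BISIMILAR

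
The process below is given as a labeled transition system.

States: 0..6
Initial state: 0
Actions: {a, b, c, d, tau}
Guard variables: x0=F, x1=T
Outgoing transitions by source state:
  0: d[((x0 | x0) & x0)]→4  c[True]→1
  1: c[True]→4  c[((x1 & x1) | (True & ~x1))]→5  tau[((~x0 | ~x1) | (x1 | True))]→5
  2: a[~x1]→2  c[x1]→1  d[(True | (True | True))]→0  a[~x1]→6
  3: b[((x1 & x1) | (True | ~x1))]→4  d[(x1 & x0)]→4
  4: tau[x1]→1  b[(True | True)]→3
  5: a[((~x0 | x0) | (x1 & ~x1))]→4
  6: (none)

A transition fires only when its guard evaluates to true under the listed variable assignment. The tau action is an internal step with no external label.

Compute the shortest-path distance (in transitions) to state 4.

BFS to 4:
  Layer 0: {0}
  Layer 1: {1}
  Layer 2: {4,5}
first hit 4 at d=2 via c·c

Answer: 2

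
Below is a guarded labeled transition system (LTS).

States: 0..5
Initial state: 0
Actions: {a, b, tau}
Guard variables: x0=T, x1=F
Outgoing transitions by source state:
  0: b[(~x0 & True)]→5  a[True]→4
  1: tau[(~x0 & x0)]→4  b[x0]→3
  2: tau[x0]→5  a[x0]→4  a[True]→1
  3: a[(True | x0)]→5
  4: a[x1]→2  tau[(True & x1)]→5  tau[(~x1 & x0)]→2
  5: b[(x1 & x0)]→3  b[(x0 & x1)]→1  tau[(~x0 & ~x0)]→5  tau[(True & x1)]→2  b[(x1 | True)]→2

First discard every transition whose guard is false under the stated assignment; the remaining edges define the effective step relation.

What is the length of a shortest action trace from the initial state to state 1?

Answer: 3

Trace:
Layered search for 1:
  L0 = {0}
  L1 = {4}
  L2 = {2}
  L3 = {1,5}
first hit 1 at d=3 via a·tau·a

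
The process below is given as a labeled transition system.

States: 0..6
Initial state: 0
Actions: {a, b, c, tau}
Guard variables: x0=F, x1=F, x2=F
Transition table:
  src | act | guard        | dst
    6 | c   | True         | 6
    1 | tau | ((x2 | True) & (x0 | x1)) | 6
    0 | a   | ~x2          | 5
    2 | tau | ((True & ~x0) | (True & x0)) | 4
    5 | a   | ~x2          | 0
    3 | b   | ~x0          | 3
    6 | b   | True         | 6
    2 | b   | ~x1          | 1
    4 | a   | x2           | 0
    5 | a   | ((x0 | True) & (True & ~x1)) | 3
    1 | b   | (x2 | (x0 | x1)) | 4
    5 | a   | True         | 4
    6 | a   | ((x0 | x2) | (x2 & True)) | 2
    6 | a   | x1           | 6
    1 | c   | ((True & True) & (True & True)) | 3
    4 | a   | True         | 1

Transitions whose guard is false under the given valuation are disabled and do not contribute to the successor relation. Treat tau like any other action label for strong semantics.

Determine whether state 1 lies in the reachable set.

Answer: REACHABLE

Analysis:
11 transition(s) survive guard evaluation.
depth 0: {0}
depth 1: {5}  now seen {0,5}
depth 2: {3,4}  now seen {0,3,4,5}
depth 3: {1}  now seen {0,1,3,4,5}
Reach set: {0,1,3,4,5}
Path to 1: a·a·a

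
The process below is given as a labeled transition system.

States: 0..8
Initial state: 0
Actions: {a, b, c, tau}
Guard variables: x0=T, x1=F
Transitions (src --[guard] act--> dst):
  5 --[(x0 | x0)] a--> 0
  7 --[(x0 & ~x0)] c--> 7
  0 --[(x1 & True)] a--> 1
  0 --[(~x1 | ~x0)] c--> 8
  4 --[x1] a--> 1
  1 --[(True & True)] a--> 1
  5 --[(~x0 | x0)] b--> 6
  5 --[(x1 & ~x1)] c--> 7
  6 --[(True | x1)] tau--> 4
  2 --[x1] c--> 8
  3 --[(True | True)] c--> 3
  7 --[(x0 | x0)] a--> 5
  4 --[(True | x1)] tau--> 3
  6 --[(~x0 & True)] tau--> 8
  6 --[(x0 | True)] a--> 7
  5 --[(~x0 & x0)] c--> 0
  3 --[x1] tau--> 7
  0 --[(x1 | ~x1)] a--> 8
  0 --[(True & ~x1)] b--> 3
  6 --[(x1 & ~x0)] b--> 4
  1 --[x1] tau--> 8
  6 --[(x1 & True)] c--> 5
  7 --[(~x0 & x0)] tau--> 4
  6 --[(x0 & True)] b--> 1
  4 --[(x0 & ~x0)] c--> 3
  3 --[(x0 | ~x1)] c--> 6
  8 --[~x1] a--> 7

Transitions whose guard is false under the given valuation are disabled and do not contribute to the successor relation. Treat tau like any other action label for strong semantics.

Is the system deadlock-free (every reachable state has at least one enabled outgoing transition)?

Answer: DEADLOCK-FREE

Analysis:
Reach set: {0,1,3,4,5,6,7,8}
  0: a→8  b→3  c→8  [deg 3]
  1: a→1  [deg 1]
  3: c→3  c→6  [deg 2]
  4: tau→3  [deg 1]
  5: a→0  b→6  [deg 2]
  6: a→7  b→1  tau→4  [deg 3]
  7: a→5  [deg 1]
  8: a→7  [deg 1]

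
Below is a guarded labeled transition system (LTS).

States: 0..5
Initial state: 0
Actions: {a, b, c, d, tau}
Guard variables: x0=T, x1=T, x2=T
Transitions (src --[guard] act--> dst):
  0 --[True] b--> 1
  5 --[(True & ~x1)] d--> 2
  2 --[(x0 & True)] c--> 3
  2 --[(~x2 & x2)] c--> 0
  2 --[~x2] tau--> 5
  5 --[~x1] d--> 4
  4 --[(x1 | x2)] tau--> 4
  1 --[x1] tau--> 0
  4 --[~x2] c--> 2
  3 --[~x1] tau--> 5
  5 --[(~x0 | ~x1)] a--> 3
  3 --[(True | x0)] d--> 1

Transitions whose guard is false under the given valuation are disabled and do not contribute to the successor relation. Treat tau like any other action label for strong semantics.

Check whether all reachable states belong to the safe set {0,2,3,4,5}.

Allowed set {0,2,3,4,5}
R = {0,1}
  0: ok
  1: VIOLATES
reach 1 via b — violates

Answer: INVARIANT VIOLATED at state 1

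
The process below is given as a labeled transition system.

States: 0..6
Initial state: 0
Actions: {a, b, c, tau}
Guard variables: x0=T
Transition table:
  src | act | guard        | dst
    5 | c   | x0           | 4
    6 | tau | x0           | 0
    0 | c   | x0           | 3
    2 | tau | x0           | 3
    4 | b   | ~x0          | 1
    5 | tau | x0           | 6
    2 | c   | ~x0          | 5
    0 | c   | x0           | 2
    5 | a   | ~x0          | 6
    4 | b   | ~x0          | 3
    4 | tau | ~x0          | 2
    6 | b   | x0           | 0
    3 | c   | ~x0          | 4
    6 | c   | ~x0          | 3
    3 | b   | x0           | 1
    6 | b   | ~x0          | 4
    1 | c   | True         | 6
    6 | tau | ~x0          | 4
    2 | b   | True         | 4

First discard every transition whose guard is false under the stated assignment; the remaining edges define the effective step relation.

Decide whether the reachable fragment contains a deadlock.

Answer: DEADLOCK at state 4

Working:
Reachable = {0,1,2,3,4,6}
  0: c→2  c→3  [2 out]
  1: c→6  [1 out]
  2: b→4  tau→3  [2 out]
  3: b→1  [1 out]
  4: ∅  [no exit]
  6: b→0  tau→0  [2 out]
trace reaching 4: c·b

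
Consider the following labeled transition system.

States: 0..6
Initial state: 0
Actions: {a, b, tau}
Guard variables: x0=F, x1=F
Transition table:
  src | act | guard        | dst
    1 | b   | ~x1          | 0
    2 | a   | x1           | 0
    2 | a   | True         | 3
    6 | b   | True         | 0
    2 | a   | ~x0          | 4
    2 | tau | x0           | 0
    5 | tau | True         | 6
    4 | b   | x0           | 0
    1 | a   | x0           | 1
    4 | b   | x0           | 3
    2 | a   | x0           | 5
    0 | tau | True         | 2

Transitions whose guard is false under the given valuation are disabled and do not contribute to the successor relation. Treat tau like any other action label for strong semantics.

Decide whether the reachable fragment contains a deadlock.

Answer: DEADLOCK at state 3

Analysis:
Reach set: {0,2,3,4}
  0: tau→2  [1 out]
  2: a→3  a→4  [2 out]
  3: ∅  [deadlock]
  4: ∅  [deadlock]
trace reaching 3: tau·a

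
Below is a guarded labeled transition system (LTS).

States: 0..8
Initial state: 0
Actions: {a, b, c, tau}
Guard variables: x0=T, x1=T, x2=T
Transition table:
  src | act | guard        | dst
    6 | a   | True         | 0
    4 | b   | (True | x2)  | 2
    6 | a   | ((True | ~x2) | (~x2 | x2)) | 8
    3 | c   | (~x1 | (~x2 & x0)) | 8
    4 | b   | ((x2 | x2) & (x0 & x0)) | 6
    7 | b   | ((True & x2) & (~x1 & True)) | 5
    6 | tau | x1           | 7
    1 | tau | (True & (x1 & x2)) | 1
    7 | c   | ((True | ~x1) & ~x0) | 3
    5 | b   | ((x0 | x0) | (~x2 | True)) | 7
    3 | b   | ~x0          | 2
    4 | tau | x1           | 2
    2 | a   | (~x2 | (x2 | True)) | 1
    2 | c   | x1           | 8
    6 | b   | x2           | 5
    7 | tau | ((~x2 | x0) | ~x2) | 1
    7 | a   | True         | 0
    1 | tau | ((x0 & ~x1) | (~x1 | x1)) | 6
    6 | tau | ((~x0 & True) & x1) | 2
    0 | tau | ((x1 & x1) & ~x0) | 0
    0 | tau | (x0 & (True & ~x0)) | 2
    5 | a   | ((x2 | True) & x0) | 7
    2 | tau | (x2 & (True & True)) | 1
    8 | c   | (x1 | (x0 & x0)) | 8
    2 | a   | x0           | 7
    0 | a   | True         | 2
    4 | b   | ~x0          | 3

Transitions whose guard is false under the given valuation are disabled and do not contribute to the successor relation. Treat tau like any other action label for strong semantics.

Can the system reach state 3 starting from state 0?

After dropping false guards: 19 live edges.
L0 = {0}
L1 = {2}  total {0,2}
L2 = {1,7,8}  total {0,1,2,7,8}
L3 = {6}  total {0,1,2,6,7,8}
L4 = {5}  total {0,1,2,5,6,7,8}
Reachable = {0,1,2,5,6,7,8}

Answer: UNREACHABLE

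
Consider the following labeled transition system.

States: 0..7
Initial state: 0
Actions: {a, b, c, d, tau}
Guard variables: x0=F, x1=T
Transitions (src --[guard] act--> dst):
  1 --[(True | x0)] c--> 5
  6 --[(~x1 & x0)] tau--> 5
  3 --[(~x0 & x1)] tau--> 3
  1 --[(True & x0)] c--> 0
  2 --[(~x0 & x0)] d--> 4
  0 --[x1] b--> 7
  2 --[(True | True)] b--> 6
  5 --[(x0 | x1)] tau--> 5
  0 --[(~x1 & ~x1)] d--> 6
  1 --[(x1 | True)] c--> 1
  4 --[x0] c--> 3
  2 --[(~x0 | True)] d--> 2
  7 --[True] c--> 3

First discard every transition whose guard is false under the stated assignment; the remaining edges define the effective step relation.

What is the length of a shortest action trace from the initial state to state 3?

Layered search for 3:
  Layer 0: {0}
  Layer 1: {7}
  Layer 2: {3}
first hit 3 at d=2 via b·c

Answer: 2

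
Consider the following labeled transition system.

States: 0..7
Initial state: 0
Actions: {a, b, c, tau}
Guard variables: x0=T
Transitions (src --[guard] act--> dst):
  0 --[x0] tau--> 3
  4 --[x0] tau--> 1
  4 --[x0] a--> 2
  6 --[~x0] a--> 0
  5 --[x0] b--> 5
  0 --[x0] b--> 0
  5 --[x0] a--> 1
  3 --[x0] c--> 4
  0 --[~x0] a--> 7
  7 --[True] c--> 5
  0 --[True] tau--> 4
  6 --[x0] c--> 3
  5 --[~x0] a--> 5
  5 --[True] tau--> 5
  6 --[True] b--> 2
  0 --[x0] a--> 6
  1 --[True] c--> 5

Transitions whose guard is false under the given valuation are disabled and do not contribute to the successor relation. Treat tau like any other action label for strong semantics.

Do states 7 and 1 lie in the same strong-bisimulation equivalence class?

Refine partition for ~:
  π0 = {{0,1,2,3,4,5,6,7}}
  π1 = {{0,5},{1,3,7},{2},{4},{6}}
  π2 = {{0},{1,7},{2},{3},{4},{5},{6}}
7 equivalence class(es) (converged in 3)
7∈{1,7}, 1∈{1,7}

Answer: BISIMILAR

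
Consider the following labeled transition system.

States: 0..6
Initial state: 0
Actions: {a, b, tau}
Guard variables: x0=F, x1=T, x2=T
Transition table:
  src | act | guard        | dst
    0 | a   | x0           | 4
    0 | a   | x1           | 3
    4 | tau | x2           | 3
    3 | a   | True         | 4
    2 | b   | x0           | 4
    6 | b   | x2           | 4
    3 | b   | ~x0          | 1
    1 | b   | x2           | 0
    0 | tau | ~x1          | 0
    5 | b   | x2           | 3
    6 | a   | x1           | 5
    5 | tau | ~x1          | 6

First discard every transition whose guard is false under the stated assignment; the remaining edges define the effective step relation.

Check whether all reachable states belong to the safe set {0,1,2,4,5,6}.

Answer: INVARIANT VIOLATED at state 3

Trace:
Allowed set {0,1,2,4,5,6}
R = {0,1,3,4}
  0: safe
  1: safe
  3: VIOLATES
  4: safe
reach 3 via a — violates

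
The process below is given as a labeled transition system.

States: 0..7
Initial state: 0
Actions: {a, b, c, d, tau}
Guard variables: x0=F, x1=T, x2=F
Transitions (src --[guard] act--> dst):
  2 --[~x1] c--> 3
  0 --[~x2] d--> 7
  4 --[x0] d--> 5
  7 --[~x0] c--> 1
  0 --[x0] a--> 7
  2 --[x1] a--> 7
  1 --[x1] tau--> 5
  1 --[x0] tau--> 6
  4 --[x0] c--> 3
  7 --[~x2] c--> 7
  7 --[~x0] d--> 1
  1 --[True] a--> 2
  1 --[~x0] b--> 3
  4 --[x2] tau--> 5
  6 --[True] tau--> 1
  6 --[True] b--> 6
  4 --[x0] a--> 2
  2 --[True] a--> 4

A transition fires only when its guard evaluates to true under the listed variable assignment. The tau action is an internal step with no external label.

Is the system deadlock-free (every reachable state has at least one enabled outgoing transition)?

Answer: DEADLOCK at state 3

Analysis:
Reach set: {0,1,2,3,4,5,7}
  0: d→7  [deg 1]
  1: a→2  b→3  tau→5  [deg 3]
  2: a→4  a→7  [deg 2]
  3: ∅  [STUCK]
  4: ∅  [STUCK]
  5: ∅  [STUCK]
  7: c→1  c→7  d→1  [deg 3]
trace reaching 3: d·c·b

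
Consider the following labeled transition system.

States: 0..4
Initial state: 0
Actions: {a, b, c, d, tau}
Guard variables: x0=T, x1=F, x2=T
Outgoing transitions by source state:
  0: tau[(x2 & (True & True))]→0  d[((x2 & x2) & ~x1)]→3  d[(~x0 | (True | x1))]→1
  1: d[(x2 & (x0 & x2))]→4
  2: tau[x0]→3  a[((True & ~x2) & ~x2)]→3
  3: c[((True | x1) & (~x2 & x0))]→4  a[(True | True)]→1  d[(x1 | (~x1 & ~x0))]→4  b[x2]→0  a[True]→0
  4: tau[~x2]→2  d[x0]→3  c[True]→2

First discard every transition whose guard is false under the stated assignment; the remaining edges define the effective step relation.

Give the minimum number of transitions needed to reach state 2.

Answer: 3

Working:
Breadth-first toward 2:
  depth 0: {0}
  depth 1: {1,3}
  depth 2: {4}
  depth 3: {2}
first hit 2 at d=3 via d·d·c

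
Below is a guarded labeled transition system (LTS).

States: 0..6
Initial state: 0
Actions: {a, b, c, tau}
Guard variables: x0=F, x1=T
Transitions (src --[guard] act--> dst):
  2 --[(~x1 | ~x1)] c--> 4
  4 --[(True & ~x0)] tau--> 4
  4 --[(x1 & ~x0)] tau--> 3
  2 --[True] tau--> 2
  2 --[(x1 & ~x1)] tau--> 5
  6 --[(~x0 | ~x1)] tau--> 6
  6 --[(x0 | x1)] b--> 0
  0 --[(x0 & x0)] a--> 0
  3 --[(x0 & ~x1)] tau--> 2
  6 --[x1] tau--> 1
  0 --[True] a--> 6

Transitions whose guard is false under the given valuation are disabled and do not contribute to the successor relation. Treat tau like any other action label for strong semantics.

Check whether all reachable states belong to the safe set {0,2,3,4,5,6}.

Safe = {0,2,3,4,5,6}
R = {0,1,6}
  0: ✓
  1: VIOLATES
  6: ✓
reach 1 via a·tau — violates

Answer: INVARIANT VIOLATED at state 1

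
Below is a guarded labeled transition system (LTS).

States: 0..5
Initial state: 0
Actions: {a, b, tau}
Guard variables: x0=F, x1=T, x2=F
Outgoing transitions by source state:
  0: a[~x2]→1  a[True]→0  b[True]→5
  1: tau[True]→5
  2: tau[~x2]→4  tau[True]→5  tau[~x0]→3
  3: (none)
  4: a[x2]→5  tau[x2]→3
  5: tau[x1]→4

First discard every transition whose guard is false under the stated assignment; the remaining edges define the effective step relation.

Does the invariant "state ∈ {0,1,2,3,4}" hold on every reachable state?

Safe = {0,1,2,3,4}
R = {0,1,4,5}
  0: ok
  1: ok
  4: ok
  5: VIOLATES
witness against invariant: b → 5

Answer: INVARIANT VIOLATED at state 5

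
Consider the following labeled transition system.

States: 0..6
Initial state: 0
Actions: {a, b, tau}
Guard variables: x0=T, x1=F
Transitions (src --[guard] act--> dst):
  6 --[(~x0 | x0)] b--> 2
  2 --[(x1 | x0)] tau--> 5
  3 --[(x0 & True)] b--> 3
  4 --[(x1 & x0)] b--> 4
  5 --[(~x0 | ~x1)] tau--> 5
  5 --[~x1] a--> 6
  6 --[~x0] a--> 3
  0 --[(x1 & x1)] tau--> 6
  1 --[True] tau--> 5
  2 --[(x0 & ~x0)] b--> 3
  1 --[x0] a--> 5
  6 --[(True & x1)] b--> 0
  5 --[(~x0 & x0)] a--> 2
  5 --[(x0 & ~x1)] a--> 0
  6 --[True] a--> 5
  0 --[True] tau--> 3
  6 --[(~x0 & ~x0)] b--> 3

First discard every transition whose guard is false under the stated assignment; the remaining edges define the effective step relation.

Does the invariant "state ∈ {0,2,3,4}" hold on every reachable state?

Answer: INVARIANT HOLDS

Analysis:
Inv-set: {0,2,3,4}
R = {0,3}
  0: ✓
  3: ✓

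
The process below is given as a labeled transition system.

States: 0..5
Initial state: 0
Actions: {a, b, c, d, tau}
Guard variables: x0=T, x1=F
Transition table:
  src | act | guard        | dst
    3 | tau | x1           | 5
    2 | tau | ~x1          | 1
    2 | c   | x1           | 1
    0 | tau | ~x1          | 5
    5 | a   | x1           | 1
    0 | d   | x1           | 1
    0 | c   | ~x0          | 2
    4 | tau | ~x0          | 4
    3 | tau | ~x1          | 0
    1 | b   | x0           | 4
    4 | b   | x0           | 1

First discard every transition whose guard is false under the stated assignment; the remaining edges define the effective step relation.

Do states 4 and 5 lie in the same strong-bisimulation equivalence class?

Answer: NOT BISIMILAR

Working:
Compute ~ classes (split until stable):
  round 0: {{0,1,2,3,4,5}}
  round 1: {{0,2,3},{1,4},{5}}
  round 2: {{0},{1,4},{2},{3},{5}}
Fixed point at round 3; 5 class(es).
[4]={1,4}  [5]={5}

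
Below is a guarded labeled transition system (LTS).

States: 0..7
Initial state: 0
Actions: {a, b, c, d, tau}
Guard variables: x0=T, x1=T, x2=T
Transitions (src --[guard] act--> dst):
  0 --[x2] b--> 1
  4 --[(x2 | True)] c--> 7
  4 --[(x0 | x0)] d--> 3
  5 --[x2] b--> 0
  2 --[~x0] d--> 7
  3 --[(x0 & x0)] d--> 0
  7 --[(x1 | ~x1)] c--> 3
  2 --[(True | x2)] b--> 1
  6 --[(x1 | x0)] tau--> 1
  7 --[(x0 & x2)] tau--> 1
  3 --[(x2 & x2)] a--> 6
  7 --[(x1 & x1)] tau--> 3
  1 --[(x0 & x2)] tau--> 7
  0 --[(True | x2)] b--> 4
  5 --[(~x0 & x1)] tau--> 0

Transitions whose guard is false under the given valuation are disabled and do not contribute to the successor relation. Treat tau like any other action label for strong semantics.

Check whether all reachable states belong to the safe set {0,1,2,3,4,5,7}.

Inv-set: {0,1,2,3,4,5,7}
Reachable = {0,1,3,4,6,7}
  0: safe
  1: safe
  3: safe
  4: safe
  6: VIOLATES
  7: safe
reach 6 via b·d·a — violates

Answer: INVARIANT VIOLATED at state 6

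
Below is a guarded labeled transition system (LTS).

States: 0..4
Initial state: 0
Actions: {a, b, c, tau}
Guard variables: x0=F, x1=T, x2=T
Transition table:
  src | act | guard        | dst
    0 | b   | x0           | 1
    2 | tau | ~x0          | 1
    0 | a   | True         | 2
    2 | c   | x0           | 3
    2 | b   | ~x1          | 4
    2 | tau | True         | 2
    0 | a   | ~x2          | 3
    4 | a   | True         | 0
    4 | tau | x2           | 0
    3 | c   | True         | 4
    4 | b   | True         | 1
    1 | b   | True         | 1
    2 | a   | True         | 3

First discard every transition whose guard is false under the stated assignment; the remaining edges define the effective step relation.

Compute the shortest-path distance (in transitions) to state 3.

BFS to 3:
  L0 = {0}
  L1 = {2}
  L2 = {1,3}
depth(3)=2, e.g. a·a

Answer: 2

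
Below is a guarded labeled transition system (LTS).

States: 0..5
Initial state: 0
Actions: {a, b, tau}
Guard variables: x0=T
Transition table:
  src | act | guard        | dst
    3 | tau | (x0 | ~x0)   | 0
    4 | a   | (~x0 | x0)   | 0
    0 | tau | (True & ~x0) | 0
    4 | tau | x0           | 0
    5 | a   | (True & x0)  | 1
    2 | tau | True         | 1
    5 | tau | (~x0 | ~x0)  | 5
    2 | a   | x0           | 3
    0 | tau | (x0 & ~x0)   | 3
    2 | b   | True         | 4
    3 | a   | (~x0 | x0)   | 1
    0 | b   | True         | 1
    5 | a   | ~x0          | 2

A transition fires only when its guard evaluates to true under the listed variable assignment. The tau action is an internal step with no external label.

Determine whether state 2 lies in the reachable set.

Guard filter leaves 9 enabled edge(s).
Layer 0: {0}
Layer 1: {1}  now seen {0,1}
Reachable = {0,1}

Answer: UNREACHABLE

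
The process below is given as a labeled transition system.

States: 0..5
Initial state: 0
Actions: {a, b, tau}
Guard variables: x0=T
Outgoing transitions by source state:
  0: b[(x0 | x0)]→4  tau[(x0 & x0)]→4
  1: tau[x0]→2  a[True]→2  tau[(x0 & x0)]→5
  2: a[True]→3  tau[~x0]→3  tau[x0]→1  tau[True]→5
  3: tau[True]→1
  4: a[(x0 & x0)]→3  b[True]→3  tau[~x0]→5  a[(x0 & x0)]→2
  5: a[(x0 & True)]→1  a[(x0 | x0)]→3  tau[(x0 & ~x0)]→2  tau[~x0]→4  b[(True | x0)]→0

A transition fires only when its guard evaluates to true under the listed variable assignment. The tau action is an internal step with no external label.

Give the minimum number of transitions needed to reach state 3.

Breadth-first toward 3:
  Layer 0: {0}
  Layer 1: {4}
  Layer 2: {2,3}
first hit 3 at d=2 via b·a

Answer: 2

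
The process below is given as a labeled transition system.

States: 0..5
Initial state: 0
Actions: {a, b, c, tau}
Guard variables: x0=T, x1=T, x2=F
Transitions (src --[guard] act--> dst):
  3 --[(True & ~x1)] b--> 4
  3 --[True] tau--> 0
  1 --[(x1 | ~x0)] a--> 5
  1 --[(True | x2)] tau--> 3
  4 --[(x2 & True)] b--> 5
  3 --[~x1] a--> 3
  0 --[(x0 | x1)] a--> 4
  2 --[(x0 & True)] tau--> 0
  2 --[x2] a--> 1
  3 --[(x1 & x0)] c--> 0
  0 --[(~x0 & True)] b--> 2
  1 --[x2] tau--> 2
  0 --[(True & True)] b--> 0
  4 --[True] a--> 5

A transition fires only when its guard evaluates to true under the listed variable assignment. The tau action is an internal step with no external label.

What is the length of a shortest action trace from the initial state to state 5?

Layered search for 5:
  Layer 0: {0}
  Layer 1: {4}
  Layer 2: {5}
5 enters at depth 2; path a·a

Answer: 2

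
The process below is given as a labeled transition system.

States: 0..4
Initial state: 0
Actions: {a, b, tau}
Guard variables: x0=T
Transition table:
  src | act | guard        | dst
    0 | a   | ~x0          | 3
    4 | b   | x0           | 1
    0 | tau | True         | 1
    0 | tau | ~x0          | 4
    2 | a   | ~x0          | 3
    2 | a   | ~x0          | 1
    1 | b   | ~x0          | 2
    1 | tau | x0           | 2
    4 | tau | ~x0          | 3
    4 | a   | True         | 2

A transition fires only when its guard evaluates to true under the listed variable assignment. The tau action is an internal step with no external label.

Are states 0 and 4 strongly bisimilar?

Answer: NOT BISIMILAR

Trace:
Bisimulation quotient by refinement:
  π0 = {{0,1,2,3,4}}
  π1 = {{0,1},{2,3},{4}}
  π2 = {{0},{1},{2,3},{4}}
4 equivalence class(es) (converged in 3)
0∈{0}, 4∈{4}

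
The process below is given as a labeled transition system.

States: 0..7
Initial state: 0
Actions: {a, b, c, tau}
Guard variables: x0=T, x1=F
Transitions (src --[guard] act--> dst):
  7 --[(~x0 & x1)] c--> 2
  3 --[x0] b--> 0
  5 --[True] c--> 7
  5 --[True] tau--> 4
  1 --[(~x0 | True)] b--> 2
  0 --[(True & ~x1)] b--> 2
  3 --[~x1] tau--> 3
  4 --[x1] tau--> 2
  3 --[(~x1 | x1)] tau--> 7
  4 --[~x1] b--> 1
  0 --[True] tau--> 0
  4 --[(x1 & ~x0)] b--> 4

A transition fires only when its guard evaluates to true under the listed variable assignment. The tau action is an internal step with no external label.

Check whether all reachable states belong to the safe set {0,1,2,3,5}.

Safe = {0,1,2,3,5}
Reachable = {0,2}
  0: ✓
  2: ✓

Answer: INVARIANT HOLDS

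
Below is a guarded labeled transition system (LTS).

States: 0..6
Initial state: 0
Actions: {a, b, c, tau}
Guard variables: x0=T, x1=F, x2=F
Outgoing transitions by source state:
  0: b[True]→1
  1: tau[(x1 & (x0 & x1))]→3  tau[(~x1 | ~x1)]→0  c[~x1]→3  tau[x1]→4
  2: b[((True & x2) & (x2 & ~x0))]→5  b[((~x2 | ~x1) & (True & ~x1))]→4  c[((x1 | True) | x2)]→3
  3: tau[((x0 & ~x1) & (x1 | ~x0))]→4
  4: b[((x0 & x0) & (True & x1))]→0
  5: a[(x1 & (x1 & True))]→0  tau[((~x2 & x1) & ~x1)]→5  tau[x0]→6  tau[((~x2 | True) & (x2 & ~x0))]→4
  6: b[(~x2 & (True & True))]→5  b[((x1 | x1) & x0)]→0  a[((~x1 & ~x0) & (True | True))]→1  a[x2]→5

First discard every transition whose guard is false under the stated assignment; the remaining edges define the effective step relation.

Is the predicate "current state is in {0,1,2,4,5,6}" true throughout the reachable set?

Safe = {0,1,2,4,5,6}
R = {0,1,3}
  0: safe
  1: safe
  3: ✗ unsafe
reach 3 via b·c — violates

Answer: INVARIANT VIOLATED at state 3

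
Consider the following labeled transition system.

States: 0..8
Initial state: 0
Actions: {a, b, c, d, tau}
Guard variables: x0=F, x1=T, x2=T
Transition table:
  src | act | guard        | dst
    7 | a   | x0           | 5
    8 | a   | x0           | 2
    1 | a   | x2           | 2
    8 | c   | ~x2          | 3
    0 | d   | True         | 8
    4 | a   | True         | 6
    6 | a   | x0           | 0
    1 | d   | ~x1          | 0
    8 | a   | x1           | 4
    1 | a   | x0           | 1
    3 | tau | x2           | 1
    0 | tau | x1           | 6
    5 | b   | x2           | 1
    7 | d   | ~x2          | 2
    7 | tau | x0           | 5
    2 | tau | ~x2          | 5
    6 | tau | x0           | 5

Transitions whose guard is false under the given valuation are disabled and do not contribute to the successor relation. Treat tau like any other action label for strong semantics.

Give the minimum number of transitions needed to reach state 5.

Breadth-first toward 5:
  depth 0: {0}
  depth 1: {6,8}
  depth 2: {4}
5 never appears.

Answer: UNREACHABLE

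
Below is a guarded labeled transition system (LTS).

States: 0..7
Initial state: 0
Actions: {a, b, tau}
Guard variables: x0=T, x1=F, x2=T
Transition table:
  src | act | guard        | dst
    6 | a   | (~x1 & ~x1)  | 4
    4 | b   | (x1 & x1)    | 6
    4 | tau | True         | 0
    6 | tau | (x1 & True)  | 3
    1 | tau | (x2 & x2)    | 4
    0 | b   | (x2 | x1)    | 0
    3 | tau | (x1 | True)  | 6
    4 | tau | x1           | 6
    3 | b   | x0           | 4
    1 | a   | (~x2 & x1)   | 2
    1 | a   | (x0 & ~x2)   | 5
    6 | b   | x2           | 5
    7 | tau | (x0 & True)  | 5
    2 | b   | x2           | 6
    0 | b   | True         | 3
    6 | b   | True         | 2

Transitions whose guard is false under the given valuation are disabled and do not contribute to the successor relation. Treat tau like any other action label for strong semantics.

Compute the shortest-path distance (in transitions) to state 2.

Answer: 3

Trace:
Breadth-first toward 2:
  depth 0: {0}
  depth 1: {3}
  depth 2: {4,6}
  depth 3: {2,5}
2 enters at depth 3; path b·tau·b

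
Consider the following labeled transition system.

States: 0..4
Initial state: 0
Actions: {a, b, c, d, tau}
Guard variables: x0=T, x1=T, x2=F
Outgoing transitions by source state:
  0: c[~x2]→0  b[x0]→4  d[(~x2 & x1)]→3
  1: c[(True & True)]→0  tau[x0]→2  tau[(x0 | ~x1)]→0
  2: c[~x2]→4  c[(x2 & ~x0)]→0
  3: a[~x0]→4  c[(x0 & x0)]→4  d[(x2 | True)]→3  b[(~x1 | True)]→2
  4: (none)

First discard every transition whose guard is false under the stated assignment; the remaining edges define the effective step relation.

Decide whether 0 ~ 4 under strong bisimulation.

Bisimulation quotient by refinement:
  round 0: {{0,1,2,3,4}}
  round 1: {{0,3},{1},{2},{4}}
  round 2: {{0},{1},{2},{3},{4}}
Fixed point at round 3; 5 class(es).
0∈{0}, 4∈{4}

Answer: NOT BISIMILAR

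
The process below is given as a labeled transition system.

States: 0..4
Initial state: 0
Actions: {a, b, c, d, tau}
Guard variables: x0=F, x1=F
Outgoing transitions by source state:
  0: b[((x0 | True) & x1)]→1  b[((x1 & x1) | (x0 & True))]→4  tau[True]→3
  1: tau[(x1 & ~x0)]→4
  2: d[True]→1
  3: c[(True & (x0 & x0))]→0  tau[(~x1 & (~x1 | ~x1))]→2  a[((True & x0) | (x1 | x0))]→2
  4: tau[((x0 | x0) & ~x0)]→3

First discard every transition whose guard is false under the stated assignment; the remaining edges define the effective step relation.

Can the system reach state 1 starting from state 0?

After dropping false guards: 3 live edges.
depth 0: {0}
depth 1: {3}  cumulative {0,3}
depth 2: {2}  cumulative {0,2,3}
depth 3: {1}  cumulative {0,1,2,3}
Reachable = {0,1,2,3}
trace reaching 1: tau·tau·d

Answer: REACHABLE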